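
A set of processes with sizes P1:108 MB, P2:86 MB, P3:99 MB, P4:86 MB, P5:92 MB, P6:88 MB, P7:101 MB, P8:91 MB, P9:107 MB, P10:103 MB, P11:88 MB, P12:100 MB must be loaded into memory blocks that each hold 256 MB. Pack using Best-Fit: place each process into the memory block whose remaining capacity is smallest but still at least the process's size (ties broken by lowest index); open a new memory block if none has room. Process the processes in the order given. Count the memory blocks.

6 memory blocks

Put P1 (108 MB) in memory block 1; 148 MB remain.
Put P2 (86 MB) in memory block 1; 62 MB remain.
Put P3 (99 MB) in memory block 2; 157 MB remain.
Put P4 (86 MB) in memory block 2; 71 MB remain.
Put P5 (92 MB) in memory block 3; 164 MB remain.
Put P6 (88 MB) in memory block 3; 76 MB remain.
Put P7 (101 MB) in memory block 4; 155 MB remain.
Put P8 (91 MB) in memory block 4; 64 MB remain.
Put P9 (107 MB) in memory block 5; 149 MB remain.
Put P10 (103 MB) in memory block 5; 46 MB remain.
Put P11 (88 MB) in memory block 6; 168 MB remain.
Put P12 (100 MB) in memory block 6; 68 MB remain.
Final memory blocks: [108,86] [99,86] [92,88] [101,91] [107,103] [88,100].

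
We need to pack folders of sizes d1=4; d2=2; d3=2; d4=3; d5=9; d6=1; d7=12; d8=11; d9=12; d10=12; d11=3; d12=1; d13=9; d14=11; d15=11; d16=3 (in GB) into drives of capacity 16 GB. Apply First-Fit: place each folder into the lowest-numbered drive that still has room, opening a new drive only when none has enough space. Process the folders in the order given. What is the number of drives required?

9

Put d1 (4 GB) in drive 1; 12 GB remain.
Put d2 (2 GB) in drive 1; 10 GB remain.
Put d3 (2 GB) in drive 1; 8 GB remain.
Put d4 (3 GB) in drive 1; 5 GB remain.
Put d5 (9 GB) in drive 2; 7 GB remain.
Put d6 (1 GB) in drive 1; 4 GB remain.
Put d7 (12 GB) in drive 3; 4 GB remain.
Put d8 (11 GB) in drive 4; 5 GB remain.
Put d9 (12 GB) in drive 5; 4 GB remain.
Put d10 (12 GB) in drive 6; 4 GB remain.
Put d11 (3 GB) in drive 1; 1 GB remain.
Put d12 (1 GB) in drive 1; 0 GB remain.
Put d13 (9 GB) in drive 7; 7 GB remain.
Put d14 (11 GB) in drive 8; 5 GB remain.
Put d15 (11 GB) in drive 9; 5 GB remain.
Put d16 (3 GB) in drive 2; 4 GB remain.
Final drives: [4,2,2,3,1,3,1] [9,3] [12] [11] [12] [12] [9] [11] [11].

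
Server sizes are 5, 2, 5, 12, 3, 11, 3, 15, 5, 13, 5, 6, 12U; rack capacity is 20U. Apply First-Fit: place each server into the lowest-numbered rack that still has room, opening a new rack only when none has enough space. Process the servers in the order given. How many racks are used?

5U → rack 1 (remaining 15U)
2U → rack 1 (remaining 13U)
5U → rack 1 (remaining 8U)
12U → rack 2 (remaining 8U)
3U → rack 1 (remaining 5U)
11U → rack 3 (remaining 9U)
3U → rack 1 (remaining 2U)
15U → rack 4 (remaining 5U)
5U → rack 2 (remaining 3U)
13U → rack 5 (remaining 7U)
5U → rack 3 (remaining 4U)
6U → rack 5 (remaining 1U)
12U → rack 6 (remaining 8U)
Final racks: [5,2,5,3,3] [12,5] [11,5] [15] [13,6] [12].

6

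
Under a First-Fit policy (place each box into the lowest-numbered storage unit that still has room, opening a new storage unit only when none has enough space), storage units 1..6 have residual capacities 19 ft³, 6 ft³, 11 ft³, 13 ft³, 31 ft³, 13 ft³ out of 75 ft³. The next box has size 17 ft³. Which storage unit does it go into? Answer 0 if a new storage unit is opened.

1

Storage units with room: storage unit 1 (19 ft³), storage unit 5 (31 ft³).
The first with room is storage unit 1.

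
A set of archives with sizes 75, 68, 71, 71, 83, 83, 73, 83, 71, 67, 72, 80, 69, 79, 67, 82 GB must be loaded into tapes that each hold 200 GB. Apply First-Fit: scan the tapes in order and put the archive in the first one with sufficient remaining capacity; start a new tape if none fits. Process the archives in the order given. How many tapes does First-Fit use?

8

Put 75 GB in tape 1; 125 GB remain.
Put 68 GB in tape 1; 57 GB remain.
Put 71 GB in tape 2; 129 GB remain.
Put 71 GB in tape 2; 58 GB remain.
Put 83 GB in tape 3; 117 GB remain.
Put 83 GB in tape 3; 34 GB remain.
Put 73 GB in tape 4; 127 GB remain.
Put 83 GB in tape 4; 44 GB remain.
Put 71 GB in tape 5; 129 GB remain.
Put 67 GB in tape 5; 62 GB remain.
Put 72 GB in tape 6; 128 GB remain.
Put 80 GB in tape 6; 48 GB remain.
Put 69 GB in tape 7; 131 GB remain.
Put 79 GB in tape 7; 52 GB remain.
Put 67 GB in tape 8; 133 GB remain.
Put 82 GB in tape 8; 51 GB remain.
Final tapes: [75,68] [71,71] [83,83] [73,83] [71,67] [72,80] [69,79] [67,82].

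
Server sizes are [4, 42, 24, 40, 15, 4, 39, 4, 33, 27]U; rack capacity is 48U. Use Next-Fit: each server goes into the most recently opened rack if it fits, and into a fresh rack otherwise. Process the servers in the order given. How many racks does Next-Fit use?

7 racks

4U → rack 1 (remaining 44U)
42U → rack 1 (remaining 2U)
24U → rack 2 (remaining 24U)
40U → rack 3 (remaining 8U)
15U → rack 4 (remaining 33U)
4U → rack 4 (remaining 29U)
39U → rack 5 (remaining 9U)
4U → rack 5 (remaining 5U)
33U → rack 6 (remaining 15U)
27U → rack 7 (remaining 21U)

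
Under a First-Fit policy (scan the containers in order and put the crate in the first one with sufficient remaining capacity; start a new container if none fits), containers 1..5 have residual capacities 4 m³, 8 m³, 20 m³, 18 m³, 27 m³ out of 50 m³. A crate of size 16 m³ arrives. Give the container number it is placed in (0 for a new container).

3

Containers with room: container 3 (20 m³), container 4 (18 m³), container 5 (27 m³).
The first with room is container 3.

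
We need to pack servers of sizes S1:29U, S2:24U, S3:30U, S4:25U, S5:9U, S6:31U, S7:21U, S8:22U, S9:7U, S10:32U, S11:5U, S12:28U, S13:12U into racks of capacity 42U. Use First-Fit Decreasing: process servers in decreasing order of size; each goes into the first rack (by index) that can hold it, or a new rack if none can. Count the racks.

9

Sorted descending: 32, 31, 30, 29, 28, 25, 24, 22, 21, 12, 9, 7, 5.
32U → rack 1 (remaining 10U)
31U → rack 2 (remaining 11U)
30U → rack 3 (remaining 12U)
29U → rack 4 (remaining 13U)
28U → rack 5 (remaining 14U)
25U → rack 6 (remaining 17U)
24U → rack 7 (remaining 18U)
22U → rack 8 (remaining 20U)
21U → rack 9 (remaining 21U)
12U → rack 3 (remaining 0U)
9U → rack 1 (remaining 1U)
7U → rack 2 (remaining 4U)
5U → rack 4 (remaining 8U)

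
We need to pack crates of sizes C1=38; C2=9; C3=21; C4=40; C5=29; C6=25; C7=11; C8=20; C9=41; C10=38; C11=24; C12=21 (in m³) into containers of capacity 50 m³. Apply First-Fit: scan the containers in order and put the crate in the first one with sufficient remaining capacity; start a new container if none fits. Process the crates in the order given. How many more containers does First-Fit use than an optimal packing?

1

First-Fit: [38,9] [21,29] [40] [25,11] [20,24] [41] [38] [21] → 8 containers.
Total size 317 m³; any packing needs at least ⌈317/50⌉ = 7 containers.
An optimal packing achieves that bound: [41,9] [40] [38,11] [38] [29,21] [25,24] [21,20] → 7 containers.
Excess: 8 − 7 = 1.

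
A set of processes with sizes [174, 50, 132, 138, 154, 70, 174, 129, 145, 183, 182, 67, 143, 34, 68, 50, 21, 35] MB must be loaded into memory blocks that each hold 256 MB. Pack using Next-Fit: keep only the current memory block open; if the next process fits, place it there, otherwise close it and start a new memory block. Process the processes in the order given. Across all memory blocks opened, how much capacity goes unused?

memory block 1: place 174 MB, 82 MB left
memory block 1: place 50 MB, 32 MB left
memory block 2: place 132 MB, 124 MB left
memory block 3: place 138 MB, 118 MB left
memory block 4: place 154 MB, 102 MB left
memory block 4: place 70 MB, 32 MB left
memory block 5: place 174 MB, 82 MB left
memory block 6: place 129 MB, 127 MB left
memory block 7: place 145 MB, 111 MB left
memory block 8: place 183 MB, 73 MB left
memory block 9: place 182 MB, 74 MB left
memory block 9: place 67 MB, 7 MB left
memory block 10: place 143 MB, 113 MB left
memory block 10: place 34 MB, 79 MB left
memory block 10: place 68 MB, 11 MB left
memory block 11: place 50 MB, 206 MB left
memory block 11: place 21 MB, 185 MB left
memory block 11: place 35 MB, 150 MB left
11 memory blocks × 256 MB = 2816 MB; used 1949 MB; unused 867 MB.

867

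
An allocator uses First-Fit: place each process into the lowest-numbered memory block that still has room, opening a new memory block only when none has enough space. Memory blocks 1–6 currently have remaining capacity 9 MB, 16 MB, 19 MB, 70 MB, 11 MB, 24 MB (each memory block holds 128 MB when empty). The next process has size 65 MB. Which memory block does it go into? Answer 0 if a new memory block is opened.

Memory blocks with room: memory block 4 (70 MB).
The first with room is memory block 4.

4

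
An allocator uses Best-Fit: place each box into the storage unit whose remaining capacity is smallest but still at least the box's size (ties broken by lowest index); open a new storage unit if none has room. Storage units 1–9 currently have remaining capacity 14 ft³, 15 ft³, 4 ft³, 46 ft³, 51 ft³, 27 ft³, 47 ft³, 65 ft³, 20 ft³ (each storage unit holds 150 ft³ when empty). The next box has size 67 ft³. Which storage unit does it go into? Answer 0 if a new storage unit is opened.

No storage unit has ≥ 67 ft³ free, so a new storage unit is opened.

0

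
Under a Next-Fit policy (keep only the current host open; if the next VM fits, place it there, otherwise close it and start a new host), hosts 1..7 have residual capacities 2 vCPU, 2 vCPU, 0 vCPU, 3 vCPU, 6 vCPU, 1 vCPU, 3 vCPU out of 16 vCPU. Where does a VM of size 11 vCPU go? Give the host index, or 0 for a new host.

0

Next-Fit only looks at host 7, which has 3 vCPU free.
11 vCPU does not fit, so a new host is opened.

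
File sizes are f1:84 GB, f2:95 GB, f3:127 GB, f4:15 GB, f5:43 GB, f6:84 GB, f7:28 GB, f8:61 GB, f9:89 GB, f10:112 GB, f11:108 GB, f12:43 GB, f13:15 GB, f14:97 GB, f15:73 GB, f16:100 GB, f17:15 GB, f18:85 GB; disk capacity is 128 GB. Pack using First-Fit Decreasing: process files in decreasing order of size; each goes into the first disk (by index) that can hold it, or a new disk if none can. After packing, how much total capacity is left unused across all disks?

262

Sorted descending: 127, 112, 108, 100, 97, 95, 89, 85, 84, 84, 73, 61, 43, 43, 28, 15, 15, 15.
Put 127 GB in disk 1; 1 GB remain.
Put 112 GB in disk 2; 16 GB remain.
Put 108 GB in disk 3; 20 GB remain.
Put 100 GB in disk 4; 28 GB remain.
Put 97 GB in disk 5; 31 GB remain.
Put 95 GB in disk 6; 33 GB remain.
Put 89 GB in disk 7; 39 GB remain.
Put 85 GB in disk 8; 43 GB remain.
Put 84 GB in disk 9; 44 GB remain.
Put 84 GB in disk 10; 44 GB remain.
Put 73 GB in disk 11; 55 GB remain.
Put 61 GB in disk 12; 67 GB remain.
Put 43 GB in disk 8; 0 GB remain.
Put 43 GB in disk 9; 1 GB remain.
Put 28 GB in disk 4; 0 GB remain.
Put 15 GB in disk 2; 1 GB remain.
Put 15 GB in disk 3; 5 GB remain.
Put 15 GB in disk 5; 16 GB remain.
12 disks × 128 GB = 1536 GB; used 1274 GB; unused 262 GB.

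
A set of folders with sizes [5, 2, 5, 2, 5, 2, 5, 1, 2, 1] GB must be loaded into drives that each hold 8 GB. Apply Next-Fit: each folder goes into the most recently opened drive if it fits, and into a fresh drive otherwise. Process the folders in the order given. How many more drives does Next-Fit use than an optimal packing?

1

Next-Fit: [5,2] [5,2] [5,2] [5,1,2] [1] → 5 drives.
Total size 30 GB; any packing needs at least ⌈30/8⌉ = 4 drives.
An optimal packing achieves that bound: [5,2,1] [5,2,1] [5,2] [5,2] → 4 drives.
Excess: 5 − 4 = 1.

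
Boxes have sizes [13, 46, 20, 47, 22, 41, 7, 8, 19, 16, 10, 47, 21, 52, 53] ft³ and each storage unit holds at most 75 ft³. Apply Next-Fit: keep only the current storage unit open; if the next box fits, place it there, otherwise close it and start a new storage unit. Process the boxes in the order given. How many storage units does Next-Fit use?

7

13 ft³ → storage unit 1 (remaining 62 ft³)
46 ft³ → storage unit 1 (remaining 16 ft³)
20 ft³ → storage unit 2 (remaining 55 ft³)
47 ft³ → storage unit 2 (remaining 8 ft³)
22 ft³ → storage unit 3 (remaining 53 ft³)
41 ft³ → storage unit 3 (remaining 12 ft³)
7 ft³ → storage unit 3 (remaining 5 ft³)
8 ft³ → storage unit 4 (remaining 67 ft³)
19 ft³ → storage unit 4 (remaining 48 ft³)
16 ft³ → storage unit 4 (remaining 32 ft³)
10 ft³ → storage unit 4 (remaining 22 ft³)
47 ft³ → storage unit 5 (remaining 28 ft³)
21 ft³ → storage unit 5 (remaining 7 ft³)
52 ft³ → storage unit 6 (remaining 23 ft³)
53 ft³ → storage unit 7 (remaining 22 ft³)
Final storage units: [13,46] [20,47] [22,41,7] [8,19,16,10] [47,21] [52] [53].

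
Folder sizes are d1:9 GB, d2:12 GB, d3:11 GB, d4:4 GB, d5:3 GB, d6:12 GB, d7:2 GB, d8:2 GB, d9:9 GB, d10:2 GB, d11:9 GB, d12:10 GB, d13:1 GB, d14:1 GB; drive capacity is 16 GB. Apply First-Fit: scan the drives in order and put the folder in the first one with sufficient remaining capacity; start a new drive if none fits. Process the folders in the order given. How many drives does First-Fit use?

7

drive 1: place d1 (9 GB), 7 GB left
drive 2: place d2 (12 GB), 4 GB left
drive 3: place d3 (11 GB), 5 GB left
drive 1: place d4 (4 GB), 3 GB left
drive 1: place d5 (3 GB), 0 GB left
drive 4: place d6 (12 GB), 4 GB left
drive 2: place d7 (2 GB), 2 GB left
drive 2: place d8 (2 GB), 0 GB left
drive 5: place d9 (9 GB), 7 GB left
drive 3: place d10 (2 GB), 3 GB left
drive 6: place d11 (9 GB), 7 GB left
drive 7: place d12 (10 GB), 6 GB left
drive 3: place d13 (1 GB), 2 GB left
drive 3: place d14 (1 GB), 1 GB left
Final drives: [9,4,3] [12,2,2] [11,2,1,1] [12] [9] [9] [10].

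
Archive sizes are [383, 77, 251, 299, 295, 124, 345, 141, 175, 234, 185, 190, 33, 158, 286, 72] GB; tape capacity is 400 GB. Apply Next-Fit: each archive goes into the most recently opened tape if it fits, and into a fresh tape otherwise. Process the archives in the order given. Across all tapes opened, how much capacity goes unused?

Put 383 GB in tape 1; 17 GB remain.
Put 77 GB in tape 2; 323 GB remain.
Put 251 GB in tape 2; 72 GB remain.
Put 299 GB in tape 3; 101 GB remain.
Put 295 GB in tape 4; 105 GB remain.
Put 124 GB in tape 5; 276 GB remain.
Put 345 GB in tape 6; 55 GB remain.
Put 141 GB in tape 7; 259 GB remain.
Put 175 GB in tape 7; 84 GB remain.
Put 234 GB in tape 8; 166 GB remain.
Put 185 GB in tape 9; 215 GB remain.
Put 190 GB in tape 9; 25 GB remain.
Put 33 GB in tape 10; 367 GB remain.
Put 158 GB in tape 10; 209 GB remain.
Put 286 GB in tape 11; 114 GB remain.
Put 72 GB in tape 11; 42 GB remain.
11 tapes × 400 GB = 4400 GB; used 3248 GB; unused 1152 GB.

1152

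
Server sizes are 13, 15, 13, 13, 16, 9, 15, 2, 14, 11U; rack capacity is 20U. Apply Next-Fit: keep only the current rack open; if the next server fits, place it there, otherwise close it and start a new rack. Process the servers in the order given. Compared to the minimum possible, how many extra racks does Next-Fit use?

Next-Fit: [13] [15] [13] [13] [16] [9] [15,2] [14] [11] → 9 racks.
8 servers exceed 10U (half the capacity), and no two of those can share a rack, so at least 8 racks are needed.
An optimal packing achieves that bound: [16,2] [15] [15] [14] [13] [13] [13] [11,9] → 8 racks.
Excess: 9 − 8 = 1.

1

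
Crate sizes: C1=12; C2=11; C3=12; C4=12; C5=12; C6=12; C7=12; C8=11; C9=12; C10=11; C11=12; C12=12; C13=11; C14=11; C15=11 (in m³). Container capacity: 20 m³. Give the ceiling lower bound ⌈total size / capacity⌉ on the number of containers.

9

Total size = 12 + 11 + 12 + 12 + 12 + 12 + 12 + 11 + 12 + 11 + 12 + 12 + 11 + 11 + 11 = 174 m³.
⌈174 / 20⌉ = 9.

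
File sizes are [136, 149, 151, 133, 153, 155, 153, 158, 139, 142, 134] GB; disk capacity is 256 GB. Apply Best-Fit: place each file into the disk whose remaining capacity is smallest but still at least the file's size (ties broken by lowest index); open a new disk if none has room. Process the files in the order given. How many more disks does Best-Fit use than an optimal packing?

Best-Fit: [136] [149] [151] [133] [153] [155] [153] [158] [139] [142] [134] → 11 disks.
11 files exceed 128 GB (half the capacity), and no two of those can share a disk, so at least 11 disks are needed.
So 11 is already optimal.

0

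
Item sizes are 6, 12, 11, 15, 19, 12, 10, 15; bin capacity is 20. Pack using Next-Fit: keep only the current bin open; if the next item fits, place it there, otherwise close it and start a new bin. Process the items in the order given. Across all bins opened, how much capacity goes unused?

bin 1: place 6, 14 left
bin 1: place 12, 2 left
bin 2: place 11, 9 left
bin 3: place 15, 5 left
bin 4: place 19, 1 left
bin 5: place 12, 8 left
bin 6: place 10, 10 left
bin 7: place 15, 5 left
7 bins × 20 = 140; used 100; unused 40.

40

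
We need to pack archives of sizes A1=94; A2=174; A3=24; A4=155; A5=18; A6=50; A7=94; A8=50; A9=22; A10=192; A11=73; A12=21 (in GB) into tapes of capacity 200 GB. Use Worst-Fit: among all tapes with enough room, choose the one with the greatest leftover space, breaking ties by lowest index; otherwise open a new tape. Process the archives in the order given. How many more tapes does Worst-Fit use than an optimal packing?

1

Worst-Fit: [94,24,18,50] [174] [155] [94,50,22] [192] [73,21] → 6 tapes.
Total size 967 GB; any packing needs at least ⌈967/200⌉ = 5 tapes.
An optimal packing achieves that bound: [192] [174,24] [155,22,21] [94,94] [73,50,50,18] → 5 tapes.
Excess: 6 − 5 = 1.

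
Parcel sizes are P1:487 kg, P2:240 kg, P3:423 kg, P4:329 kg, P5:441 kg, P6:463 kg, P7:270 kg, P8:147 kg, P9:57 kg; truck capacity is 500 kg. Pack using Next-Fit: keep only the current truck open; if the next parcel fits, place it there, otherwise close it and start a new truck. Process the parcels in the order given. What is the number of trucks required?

7

P1 (487 kg) → truck 1 (remaining 13 kg)
P2 (240 kg) → truck 2 (remaining 260 kg)
P3 (423 kg) → truck 3 (remaining 77 kg)
P4 (329 kg) → truck 4 (remaining 171 kg)
P5 (441 kg) → truck 5 (remaining 59 kg)
P6 (463 kg) → truck 6 (remaining 37 kg)
P7 (270 kg) → truck 7 (remaining 230 kg)
P8 (147 kg) → truck 7 (remaining 83 kg)
P9 (57 kg) → truck 7 (remaining 26 kg)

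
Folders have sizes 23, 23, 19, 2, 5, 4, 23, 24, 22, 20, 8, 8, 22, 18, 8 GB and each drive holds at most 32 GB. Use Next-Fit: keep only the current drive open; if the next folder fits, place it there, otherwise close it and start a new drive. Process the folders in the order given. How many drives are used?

9

23 GB → drive 1 (remaining 9 GB)
23 GB → drive 2 (remaining 9 GB)
19 GB → drive 3 (remaining 13 GB)
2 GB → drive 3 (remaining 11 GB)
5 GB → drive 3 (remaining 6 GB)
4 GB → drive 3 (remaining 2 GB)
23 GB → drive 4 (remaining 9 GB)
24 GB → drive 5 (remaining 8 GB)
22 GB → drive 6 (remaining 10 GB)
20 GB → drive 7 (remaining 12 GB)
8 GB → drive 7 (remaining 4 GB)
8 GB → drive 8 (remaining 24 GB)
22 GB → drive 8 (remaining 2 GB)
18 GB → drive 9 (remaining 14 GB)
8 GB → drive 9 (remaining 6 GB)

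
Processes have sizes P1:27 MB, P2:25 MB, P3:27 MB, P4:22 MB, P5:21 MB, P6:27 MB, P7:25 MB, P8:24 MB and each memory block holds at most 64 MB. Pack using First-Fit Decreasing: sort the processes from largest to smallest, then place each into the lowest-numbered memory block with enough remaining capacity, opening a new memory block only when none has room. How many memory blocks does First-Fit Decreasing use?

4

Sorted descending: 27, 27, 27, 25, 25, 24, 22, 21.
memory block 1: place 27 MB, 37 MB left
memory block 1: place 27 MB, 10 MB left
memory block 2: place 27 MB, 37 MB left
memory block 2: place 25 MB, 12 MB left
memory block 3: place 25 MB, 39 MB left
memory block 3: place 24 MB, 15 MB left
memory block 4: place 22 MB, 42 MB left
memory block 4: place 21 MB, 21 MB left
Final memory blocks: [27,27] [27,25] [25,24] [22,21].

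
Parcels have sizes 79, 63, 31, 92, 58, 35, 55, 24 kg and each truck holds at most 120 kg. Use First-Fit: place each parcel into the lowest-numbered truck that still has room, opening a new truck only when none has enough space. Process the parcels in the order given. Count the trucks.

79 kg → truck 1 (remaining 41 kg)
63 kg → truck 2 (remaining 57 kg)
31 kg → truck 1 (remaining 10 kg)
92 kg → truck 3 (remaining 28 kg)
58 kg → truck 4 (remaining 62 kg)
35 kg → truck 2 (remaining 22 kg)
55 kg → truck 4 (remaining 7 kg)
24 kg → truck 3 (remaining 4 kg)
Final trucks: [79,31] [63,35] [92,24] [58,55].

4 trucks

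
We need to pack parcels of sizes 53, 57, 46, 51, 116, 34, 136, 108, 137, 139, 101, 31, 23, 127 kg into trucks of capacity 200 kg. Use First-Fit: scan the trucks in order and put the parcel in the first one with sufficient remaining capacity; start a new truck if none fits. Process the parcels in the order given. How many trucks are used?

8

53 kg → truck 1 (remaining 147 kg)
57 kg → truck 1 (remaining 90 kg)
46 kg → truck 1 (remaining 44 kg)
51 kg → truck 2 (remaining 149 kg)
116 kg → truck 2 (remaining 33 kg)
34 kg → truck 1 (remaining 10 kg)
136 kg → truck 3 (remaining 64 kg)
108 kg → truck 4 (remaining 92 kg)
137 kg → truck 5 (remaining 63 kg)
139 kg → truck 6 (remaining 61 kg)
101 kg → truck 7 (remaining 99 kg)
31 kg → truck 2 (remaining 2 kg)
23 kg → truck 3 (remaining 41 kg)
127 kg → truck 8 (remaining 73 kg)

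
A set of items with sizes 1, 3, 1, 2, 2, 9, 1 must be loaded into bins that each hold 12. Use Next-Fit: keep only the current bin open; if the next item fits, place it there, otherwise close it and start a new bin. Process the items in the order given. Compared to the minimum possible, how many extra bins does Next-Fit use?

0

Next-Fit: [1,3,1,2,2] [9,1] → 2 bins.
Total size 19; any packing needs at least ⌈19/12⌉ = 2 bins.
So 2 is already optimal.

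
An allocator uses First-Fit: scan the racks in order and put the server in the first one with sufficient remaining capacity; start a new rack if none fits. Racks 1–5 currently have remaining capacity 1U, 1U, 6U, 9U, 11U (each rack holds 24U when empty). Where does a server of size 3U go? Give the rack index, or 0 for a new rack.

Racks with room: rack 3 (6U), rack 4 (9U), rack 5 (11U).
The first with room is rack 3.

3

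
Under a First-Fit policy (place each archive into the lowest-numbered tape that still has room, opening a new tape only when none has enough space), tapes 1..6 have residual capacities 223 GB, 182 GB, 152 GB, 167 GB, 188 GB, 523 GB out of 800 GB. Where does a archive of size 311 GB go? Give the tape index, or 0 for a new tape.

6

Tapes with room: tape 6 (523 GB).
The first with room is tape 6.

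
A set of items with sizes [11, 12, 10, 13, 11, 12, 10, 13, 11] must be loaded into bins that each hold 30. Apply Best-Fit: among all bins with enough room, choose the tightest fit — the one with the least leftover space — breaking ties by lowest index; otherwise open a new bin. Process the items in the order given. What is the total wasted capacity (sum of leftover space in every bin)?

bin 1: place 11, 19 left
bin 1: place 12, 7 left
bin 2: place 10, 20 left
bin 2: place 13, 7 left
bin 3: place 11, 19 left
bin 3: place 12, 7 left
bin 4: place 10, 20 left
bin 4: place 13, 7 left
bin 5: place 11, 19 left
5 bins × 30 = 150; used 103; unused 47.

47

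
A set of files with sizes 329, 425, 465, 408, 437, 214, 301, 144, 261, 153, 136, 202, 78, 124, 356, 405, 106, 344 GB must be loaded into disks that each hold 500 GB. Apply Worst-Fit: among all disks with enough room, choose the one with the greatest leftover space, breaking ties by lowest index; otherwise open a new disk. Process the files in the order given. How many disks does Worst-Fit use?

12

disk 1: place 329 GB, 171 GB left
disk 2: place 425 GB, 75 GB left
disk 3: place 465 GB, 35 GB left
disk 4: place 408 GB, 92 GB left
disk 5: place 437 GB, 63 GB left
disk 6: place 214 GB, 286 GB left
disk 7: place 301 GB, 199 GB left
disk 6: place 144 GB, 142 GB left
disk 8: place 261 GB, 239 GB left
disk 8: place 153 GB, 86 GB left
disk 7: place 136 GB, 63 GB left
disk 9: place 202 GB, 298 GB left
disk 9: place 78 GB, 220 GB left
disk 9: place 124 GB, 96 GB left
disk 10: place 356 GB, 144 GB left
disk 11: place 405 GB, 95 GB left
disk 1: place 106 GB, 65 GB left
disk 12: place 344 GB, 156 GB left
Final disks: [329,106] [425] [465] [408] [437] [214,144] [301,136] [261,153] [202,78,124] [356] [405] [344].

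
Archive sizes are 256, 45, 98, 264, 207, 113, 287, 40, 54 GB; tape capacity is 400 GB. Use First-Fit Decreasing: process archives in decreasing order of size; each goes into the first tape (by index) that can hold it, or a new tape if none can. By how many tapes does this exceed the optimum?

First-Fit Decreasing: [287,113] [264,98] [256,54,45,40] [207] → 4 tapes.
Total size 1364 GB; any packing needs at least ⌈1364/400⌉ = 4 tapes.
So 4 is already optimal.

0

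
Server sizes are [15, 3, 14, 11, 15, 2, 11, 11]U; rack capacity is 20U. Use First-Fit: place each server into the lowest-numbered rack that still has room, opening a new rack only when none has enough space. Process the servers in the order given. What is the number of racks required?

6 racks

Put 15U in rack 1; 5U remain.
Put 3U in rack 1; 2U remain.
Put 14U in rack 2; 6U remain.
Put 11U in rack 3; 9U remain.
Put 15U in rack 4; 5U remain.
Put 2U in rack 1; 0U remain.
Put 11U in rack 5; 9U remain.
Put 11U in rack 6; 9U remain.
Final racks: [15,3,2] [14] [11] [15] [11] [11].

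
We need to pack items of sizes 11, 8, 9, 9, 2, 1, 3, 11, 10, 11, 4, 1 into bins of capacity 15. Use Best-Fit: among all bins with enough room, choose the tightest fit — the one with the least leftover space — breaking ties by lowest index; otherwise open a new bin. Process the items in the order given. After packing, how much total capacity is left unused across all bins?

11 → bin 1 (remaining 4)
8 → bin 2 (remaining 7)
9 → bin 3 (remaining 6)
9 → bin 4 (remaining 6)
2 → bin 1 (remaining 2)
1 → bin 1 (remaining 1)
3 → bin 3 (remaining 3)
11 → bin 5 (remaining 4)
10 → bin 6 (remaining 5)
11 → bin 7 (remaining 4)
4 → bin 5 (remaining 0)
1 → bin 1 (remaining 0)
7 bins × 15 = 105; used 80; unused 25.

25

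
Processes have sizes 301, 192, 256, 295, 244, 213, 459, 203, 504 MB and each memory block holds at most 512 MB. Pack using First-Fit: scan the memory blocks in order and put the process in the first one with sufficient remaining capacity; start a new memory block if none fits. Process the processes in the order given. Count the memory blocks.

6

301 MB → memory block 1 (remaining 211 MB)
192 MB → memory block 1 (remaining 19 MB)
256 MB → memory block 2 (remaining 256 MB)
295 MB → memory block 3 (remaining 217 MB)
244 MB → memory block 2 (remaining 12 MB)
213 MB → memory block 3 (remaining 4 MB)
459 MB → memory block 4 (remaining 53 MB)
203 MB → memory block 5 (remaining 309 MB)
504 MB → memory block 6 (remaining 8 MB)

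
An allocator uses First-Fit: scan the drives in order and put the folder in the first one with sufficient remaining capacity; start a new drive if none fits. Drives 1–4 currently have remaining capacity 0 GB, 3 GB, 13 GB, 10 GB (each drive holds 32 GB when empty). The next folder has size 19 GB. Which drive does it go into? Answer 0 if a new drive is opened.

0

No drive has ≥ 19 GB free, so a new drive is opened.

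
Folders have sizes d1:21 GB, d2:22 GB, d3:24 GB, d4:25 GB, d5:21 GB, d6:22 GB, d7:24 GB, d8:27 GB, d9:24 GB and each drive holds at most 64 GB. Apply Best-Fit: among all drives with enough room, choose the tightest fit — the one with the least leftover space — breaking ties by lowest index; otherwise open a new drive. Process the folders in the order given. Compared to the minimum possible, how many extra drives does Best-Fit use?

0

Best-Fit: [21,22,21] [24,25] [22,24] [27,24] → 4 drives.
Total size 210 GB; any packing needs at least ⌈210/64⌉ = 4 drives.
So 4 is already optimal.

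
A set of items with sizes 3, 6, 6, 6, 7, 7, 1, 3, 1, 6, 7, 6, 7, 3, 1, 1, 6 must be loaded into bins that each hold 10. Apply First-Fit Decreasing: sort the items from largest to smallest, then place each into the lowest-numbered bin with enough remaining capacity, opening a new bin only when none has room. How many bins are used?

10 bins

Sorted descending: 7, 7, 7, 7, 6, 6, 6, 6, 6, 6, 3, 3, 3, 1, 1, 1, 1.
Put 7 in bin 1; 3 remain.
Put 7 in bin 2; 3 remain.
Put 7 in bin 3; 3 remain.
Put 7 in bin 4; 3 remain.
Put 6 in bin 5; 4 remain.
Put 6 in bin 6; 4 remain.
Put 6 in bin 7; 4 remain.
Put 6 in bin 8; 4 remain.
Put 6 in bin 9; 4 remain.
Put 6 in bin 10; 4 remain.
Put 3 in bin 1; 0 remain.
Put 3 in bin 2; 0 remain.
Put 3 in bin 3; 0 remain.
Put 1 in bin 4; 2 remain.
Put 1 in bin 4; 1 remain.
Put 1 in bin 4; 0 remain.
Put 1 in bin 5; 3 remain.
Final bins: [7,3] [7,3] [7,3] [7,1,1,1] [6,1] [6] [6] [6] [6] [6].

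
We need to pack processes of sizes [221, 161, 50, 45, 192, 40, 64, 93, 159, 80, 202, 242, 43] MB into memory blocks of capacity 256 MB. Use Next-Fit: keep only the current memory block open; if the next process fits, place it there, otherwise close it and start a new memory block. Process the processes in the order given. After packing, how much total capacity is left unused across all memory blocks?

456

Put 221 MB in memory block 1; 35 MB remain.
Put 161 MB in memory block 2; 95 MB remain.
Put 50 MB in memory block 2; 45 MB remain.
Put 45 MB in memory block 2; 0 MB remain.
Put 192 MB in memory block 3; 64 MB remain.
Put 40 MB in memory block 3; 24 MB remain.
Put 64 MB in memory block 4; 192 MB remain.
Put 93 MB in memory block 4; 99 MB remain.
Put 159 MB in memory block 5; 97 MB remain.
Put 80 MB in memory block 5; 17 MB remain.
Put 202 MB in memory block 6; 54 MB remain.
Put 242 MB in memory block 7; 14 MB remain.
Put 43 MB in memory block 8; 213 MB remain.
8 memory blocks × 256 MB = 2048 MB; used 1592 MB; unused 456 MB.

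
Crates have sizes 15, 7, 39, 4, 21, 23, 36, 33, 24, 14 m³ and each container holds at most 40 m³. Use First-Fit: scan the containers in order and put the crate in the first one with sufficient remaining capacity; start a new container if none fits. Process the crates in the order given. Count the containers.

container 1: place 15 m³, 25 m³ left
container 1: place 7 m³, 18 m³ left
container 2: place 39 m³, 1 m³ left
container 1: place 4 m³, 14 m³ left
container 3: place 21 m³, 19 m³ left
container 4: place 23 m³, 17 m³ left
container 5: place 36 m³, 4 m³ left
container 6: place 33 m³, 7 m³ left
container 7: place 24 m³, 16 m³ left
container 1: place 14 m³, 0 m³ left
Final containers: [15,7,4,14] [39] [21] [23] [36] [33] [24].

7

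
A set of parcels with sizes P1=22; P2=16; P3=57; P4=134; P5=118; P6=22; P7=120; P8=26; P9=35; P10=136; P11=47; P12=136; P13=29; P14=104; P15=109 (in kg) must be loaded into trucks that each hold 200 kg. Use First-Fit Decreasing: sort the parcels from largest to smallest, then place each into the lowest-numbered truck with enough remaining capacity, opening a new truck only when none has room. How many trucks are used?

Sorted descending: 136, 136, 134, 120, 118, 109, 104, 57, 47, 35, 29, 26, 22, 22, 16.
truck 1: place 136 kg, 64 kg left
truck 2: place 136 kg, 64 kg left
truck 3: place 134 kg, 66 kg left
truck 4: place 120 kg, 80 kg left
truck 5: place 118 kg, 82 kg left
truck 6: place 109 kg, 91 kg left
truck 7: place 104 kg, 96 kg left
truck 1: place 57 kg, 7 kg left
truck 2: place 47 kg, 17 kg left
truck 3: place 35 kg, 31 kg left
truck 3: place 29 kg, 2 kg left
truck 4: place 26 kg, 54 kg left
truck 4: place 22 kg, 32 kg left
truck 4: place 22 kg, 10 kg left
truck 2: place 16 kg, 1 kg left
Final trucks: [136,57] [136,47,16] [134,35,29] [120,26,22,22] [118] [109] [104].

7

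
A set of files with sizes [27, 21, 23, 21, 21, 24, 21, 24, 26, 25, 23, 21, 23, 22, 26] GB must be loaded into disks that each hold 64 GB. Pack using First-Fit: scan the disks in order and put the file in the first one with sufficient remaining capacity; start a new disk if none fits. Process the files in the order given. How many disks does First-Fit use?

8

27 GB → disk 1 (remaining 37 GB)
21 GB → disk 1 (remaining 16 GB)
23 GB → disk 2 (remaining 41 GB)
21 GB → disk 2 (remaining 20 GB)
21 GB → disk 3 (remaining 43 GB)
24 GB → disk 3 (remaining 19 GB)
21 GB → disk 4 (remaining 43 GB)
24 GB → disk 4 (remaining 19 GB)
26 GB → disk 5 (remaining 38 GB)
25 GB → disk 5 (remaining 13 GB)
23 GB → disk 6 (remaining 41 GB)
21 GB → disk 6 (remaining 20 GB)
23 GB → disk 7 (remaining 41 GB)
22 GB → disk 7 (remaining 19 GB)
26 GB → disk 8 (remaining 38 GB)
Final disks: [27,21] [23,21] [21,24] [21,24] [26,25] [23,21] [23,22] [26].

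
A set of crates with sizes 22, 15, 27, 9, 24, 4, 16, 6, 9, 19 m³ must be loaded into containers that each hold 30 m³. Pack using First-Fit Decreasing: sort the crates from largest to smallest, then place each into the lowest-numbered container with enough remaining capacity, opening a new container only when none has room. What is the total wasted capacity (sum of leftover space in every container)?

29

Sorted descending: 27, 24, 22, 19, 16, 15, 9, 9, 6, 4.
Put 27 m³ in container 1; 3 m³ remain.
Put 24 m³ in container 2; 6 m³ remain.
Put 22 m³ in container 3; 8 m³ remain.
Put 19 m³ in container 4; 11 m³ remain.
Put 16 m³ in container 5; 14 m³ remain.
Put 15 m³ in container 6; 15 m³ remain.
Put 9 m³ in container 4; 2 m³ remain.
Put 9 m³ in container 5; 5 m³ remain.
Put 6 m³ in container 2; 0 m³ remain.
Put 4 m³ in container 3; 4 m³ remain.
6 containers × 30 m³ = 180 m³; used 151 m³; unused 29 m³.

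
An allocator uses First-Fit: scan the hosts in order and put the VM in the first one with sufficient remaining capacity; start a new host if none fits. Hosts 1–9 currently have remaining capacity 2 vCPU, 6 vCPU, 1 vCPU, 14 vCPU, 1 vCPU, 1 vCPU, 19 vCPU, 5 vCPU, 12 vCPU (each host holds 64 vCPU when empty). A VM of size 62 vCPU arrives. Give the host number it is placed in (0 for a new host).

No host has ≥ 62 vCPU free, so a new host is opened.

0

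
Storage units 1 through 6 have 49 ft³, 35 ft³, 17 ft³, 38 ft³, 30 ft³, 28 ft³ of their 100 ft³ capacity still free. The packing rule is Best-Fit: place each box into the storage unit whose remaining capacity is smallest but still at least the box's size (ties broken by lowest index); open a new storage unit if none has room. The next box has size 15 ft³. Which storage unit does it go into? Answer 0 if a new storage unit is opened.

Storage units with room: storage unit 1 (49 ft³), storage unit 2 (35 ft³), storage unit 3 (17 ft³), storage unit 4 (38 ft³), storage unit 5 (30 ft³), storage unit 6 (28 ft³).
Tightest fit is storage unit 3 with 17 ft³ free.

3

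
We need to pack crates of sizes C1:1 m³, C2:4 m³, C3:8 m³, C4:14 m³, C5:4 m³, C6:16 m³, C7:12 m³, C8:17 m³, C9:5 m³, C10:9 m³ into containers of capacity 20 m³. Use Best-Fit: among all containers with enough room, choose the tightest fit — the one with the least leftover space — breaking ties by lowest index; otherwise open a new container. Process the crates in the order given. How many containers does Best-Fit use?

6

C1 (1 m³) → container 1 (remaining 19 m³)
C2 (4 m³) → container 1 (remaining 15 m³)
C3 (8 m³) → container 1 (remaining 7 m³)
C4 (14 m³) → container 2 (remaining 6 m³)
C5 (4 m³) → container 2 (remaining 2 m³)
C6 (16 m³) → container 3 (remaining 4 m³)
C7 (12 m³) → container 4 (remaining 8 m³)
C8 (17 m³) → container 5 (remaining 3 m³)
C9 (5 m³) → container 1 (remaining 2 m³)
C10 (9 m³) → container 6 (remaining 11 m³)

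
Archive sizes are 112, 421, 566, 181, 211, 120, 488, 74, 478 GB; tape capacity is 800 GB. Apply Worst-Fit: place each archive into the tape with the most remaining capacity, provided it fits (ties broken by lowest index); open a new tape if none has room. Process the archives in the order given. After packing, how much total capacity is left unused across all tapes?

549

tape 1: place 112 GB, 688 GB left
tape 1: place 421 GB, 267 GB left
tape 2: place 566 GB, 234 GB left
tape 1: place 181 GB, 86 GB left
tape 2: place 211 GB, 23 GB left
tape 3: place 120 GB, 680 GB left
tape 3: place 488 GB, 192 GB left
tape 3: place 74 GB, 118 GB left
tape 4: place 478 GB, 322 GB left
4 tapes × 800 GB = 3200 GB; used 2651 GB; unused 549 GB.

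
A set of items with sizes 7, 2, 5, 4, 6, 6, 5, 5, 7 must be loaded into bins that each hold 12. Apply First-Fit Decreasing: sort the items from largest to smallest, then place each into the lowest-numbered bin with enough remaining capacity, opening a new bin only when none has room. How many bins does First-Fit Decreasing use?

4

Sorted descending: 7, 7, 6, 6, 5, 5, 5, 4, 2.
Put 7 in bin 1; 5 remain.
Put 7 in bin 2; 5 remain.
Put 6 in bin 3; 6 remain.
Put 6 in bin 3; 0 remain.
Put 5 in bin 1; 0 remain.
Put 5 in bin 2; 0 remain.
Put 5 in bin 4; 7 remain.
Put 4 in bin 4; 3 remain.
Put 2 in bin 4; 1 remain.
Final bins: [7,5] [7,5] [6,6] [5,4,2].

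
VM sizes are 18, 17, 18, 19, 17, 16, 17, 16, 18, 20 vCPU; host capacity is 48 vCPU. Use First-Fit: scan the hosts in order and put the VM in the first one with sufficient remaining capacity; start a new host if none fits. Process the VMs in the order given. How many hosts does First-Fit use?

5 hosts

host 1: place 18 vCPU, 30 vCPU left
host 1: place 17 vCPU, 13 vCPU left
host 2: place 18 vCPU, 30 vCPU left
host 2: place 19 vCPU, 11 vCPU left
host 3: place 17 vCPU, 31 vCPU left
host 3: place 16 vCPU, 15 vCPU left
host 4: place 17 vCPU, 31 vCPU left
host 4: place 16 vCPU, 15 vCPU left
host 5: place 18 vCPU, 30 vCPU left
host 5: place 20 vCPU, 10 vCPU left
Final hosts: [18,17] [18,19] [17,16] [17,16] [18,20].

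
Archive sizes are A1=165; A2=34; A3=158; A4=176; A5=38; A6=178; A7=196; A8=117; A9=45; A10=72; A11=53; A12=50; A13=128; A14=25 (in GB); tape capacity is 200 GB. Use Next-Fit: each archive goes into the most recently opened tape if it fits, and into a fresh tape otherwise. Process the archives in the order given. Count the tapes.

A1 (165 GB) → tape 1 (remaining 35 GB)
A2 (34 GB) → tape 1 (remaining 1 GB)
A3 (158 GB) → tape 2 (remaining 42 GB)
A4 (176 GB) → tape 3 (remaining 24 GB)
A5 (38 GB) → tape 4 (remaining 162 GB)
A6 (178 GB) → tape 5 (remaining 22 GB)
A7 (196 GB) → tape 6 (remaining 4 GB)
A8 (117 GB) → tape 7 (remaining 83 GB)
A9 (45 GB) → tape 7 (remaining 38 GB)
A10 (72 GB) → tape 8 (remaining 128 GB)
A11 (53 GB) → tape 8 (remaining 75 GB)
A12 (50 GB) → tape 8 (remaining 25 GB)
A13 (128 GB) → tape 9 (remaining 72 GB)
A14 (25 GB) → tape 9 (remaining 47 GB)

9 tapes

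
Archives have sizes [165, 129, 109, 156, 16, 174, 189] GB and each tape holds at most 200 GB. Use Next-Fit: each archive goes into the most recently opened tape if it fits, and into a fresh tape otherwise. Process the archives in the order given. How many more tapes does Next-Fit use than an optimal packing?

Next-Fit: [165] [129] [109] [156,16] [174] [189] → 6 tapes.
6 archives exceed 100 GB (half the capacity), and no two of those can share a tape, so at least 6 tapes are needed.
So 6 is already optimal.

0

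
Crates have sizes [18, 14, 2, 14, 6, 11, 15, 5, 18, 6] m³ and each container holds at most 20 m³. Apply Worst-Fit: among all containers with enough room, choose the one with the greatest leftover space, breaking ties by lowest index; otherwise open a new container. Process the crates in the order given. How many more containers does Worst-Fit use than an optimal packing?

1

Worst-Fit: [18] [14,2] [14,6] [11,5] [15] [18] [6] → 7 containers.
Total size 109 m³; any packing needs at least ⌈109/20⌉ = 6 containers.
An optimal packing achieves that bound: [18,2] [18] [15,5] [14,6] [14,6] [11] → 6 containers.
Excess: 7 − 6 = 1.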